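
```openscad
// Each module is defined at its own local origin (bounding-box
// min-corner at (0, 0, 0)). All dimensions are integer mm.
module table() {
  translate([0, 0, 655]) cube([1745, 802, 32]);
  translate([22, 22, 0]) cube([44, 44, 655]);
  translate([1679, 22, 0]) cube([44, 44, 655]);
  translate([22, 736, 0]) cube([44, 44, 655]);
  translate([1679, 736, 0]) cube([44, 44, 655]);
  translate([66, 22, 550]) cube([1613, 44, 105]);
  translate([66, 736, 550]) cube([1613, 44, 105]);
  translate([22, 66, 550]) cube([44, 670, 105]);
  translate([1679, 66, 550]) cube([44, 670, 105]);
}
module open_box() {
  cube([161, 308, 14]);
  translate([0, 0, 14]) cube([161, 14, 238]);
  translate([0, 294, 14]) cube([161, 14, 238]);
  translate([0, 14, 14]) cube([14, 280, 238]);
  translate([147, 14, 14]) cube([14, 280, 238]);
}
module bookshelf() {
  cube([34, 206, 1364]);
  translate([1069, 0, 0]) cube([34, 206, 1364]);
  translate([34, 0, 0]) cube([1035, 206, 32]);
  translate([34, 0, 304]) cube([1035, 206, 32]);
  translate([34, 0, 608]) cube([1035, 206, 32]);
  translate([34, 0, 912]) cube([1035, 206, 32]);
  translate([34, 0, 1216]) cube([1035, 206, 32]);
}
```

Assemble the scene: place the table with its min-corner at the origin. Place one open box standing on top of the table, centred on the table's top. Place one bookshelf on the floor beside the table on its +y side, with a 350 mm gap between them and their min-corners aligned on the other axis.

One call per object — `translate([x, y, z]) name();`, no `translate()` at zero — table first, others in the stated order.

table();
translate([792, 247, 687]) open_box();
translate([0, 1152, 0]) bookshelf();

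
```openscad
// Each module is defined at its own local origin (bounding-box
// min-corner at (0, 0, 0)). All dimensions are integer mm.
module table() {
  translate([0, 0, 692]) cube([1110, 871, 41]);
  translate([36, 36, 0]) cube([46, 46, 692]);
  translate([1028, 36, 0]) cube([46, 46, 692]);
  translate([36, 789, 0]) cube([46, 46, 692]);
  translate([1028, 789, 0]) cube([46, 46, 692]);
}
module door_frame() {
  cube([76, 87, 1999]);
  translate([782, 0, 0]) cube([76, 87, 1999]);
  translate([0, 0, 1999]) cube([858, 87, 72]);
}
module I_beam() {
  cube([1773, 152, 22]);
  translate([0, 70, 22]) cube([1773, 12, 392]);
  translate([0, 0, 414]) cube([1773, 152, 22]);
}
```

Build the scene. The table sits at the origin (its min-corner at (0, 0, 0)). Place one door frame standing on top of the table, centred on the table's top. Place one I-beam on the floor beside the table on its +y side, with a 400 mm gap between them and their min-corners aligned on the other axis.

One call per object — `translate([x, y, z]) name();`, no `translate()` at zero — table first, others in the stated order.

table();
translate([126, 392, 733]) door_frame();
translate([0, 1271, 0]) I_beam();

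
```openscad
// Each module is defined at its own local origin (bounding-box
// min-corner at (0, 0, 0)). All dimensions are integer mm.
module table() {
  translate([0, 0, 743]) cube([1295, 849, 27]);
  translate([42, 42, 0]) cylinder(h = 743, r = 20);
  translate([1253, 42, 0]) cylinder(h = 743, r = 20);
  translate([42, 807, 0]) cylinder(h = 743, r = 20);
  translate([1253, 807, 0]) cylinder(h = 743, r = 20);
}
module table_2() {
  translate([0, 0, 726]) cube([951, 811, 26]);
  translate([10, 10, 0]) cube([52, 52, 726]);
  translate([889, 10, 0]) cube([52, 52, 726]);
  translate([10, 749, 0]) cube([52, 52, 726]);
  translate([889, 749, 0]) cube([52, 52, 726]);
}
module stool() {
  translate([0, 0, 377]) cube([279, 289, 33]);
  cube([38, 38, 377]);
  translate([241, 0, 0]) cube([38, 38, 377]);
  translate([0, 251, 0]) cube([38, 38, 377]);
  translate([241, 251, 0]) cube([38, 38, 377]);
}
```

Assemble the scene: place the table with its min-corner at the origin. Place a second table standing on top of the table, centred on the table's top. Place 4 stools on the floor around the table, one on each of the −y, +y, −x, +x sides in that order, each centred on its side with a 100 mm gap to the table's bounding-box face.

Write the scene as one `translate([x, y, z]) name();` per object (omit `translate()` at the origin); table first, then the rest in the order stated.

table();
translate([172, 19, 770]) table_2();
translate([508, -389, 0]) stool();
translate([508, 949, 0]) stool();
translate([-379, 280, 0]) stool();
translate([1395, 280, 0]) stool();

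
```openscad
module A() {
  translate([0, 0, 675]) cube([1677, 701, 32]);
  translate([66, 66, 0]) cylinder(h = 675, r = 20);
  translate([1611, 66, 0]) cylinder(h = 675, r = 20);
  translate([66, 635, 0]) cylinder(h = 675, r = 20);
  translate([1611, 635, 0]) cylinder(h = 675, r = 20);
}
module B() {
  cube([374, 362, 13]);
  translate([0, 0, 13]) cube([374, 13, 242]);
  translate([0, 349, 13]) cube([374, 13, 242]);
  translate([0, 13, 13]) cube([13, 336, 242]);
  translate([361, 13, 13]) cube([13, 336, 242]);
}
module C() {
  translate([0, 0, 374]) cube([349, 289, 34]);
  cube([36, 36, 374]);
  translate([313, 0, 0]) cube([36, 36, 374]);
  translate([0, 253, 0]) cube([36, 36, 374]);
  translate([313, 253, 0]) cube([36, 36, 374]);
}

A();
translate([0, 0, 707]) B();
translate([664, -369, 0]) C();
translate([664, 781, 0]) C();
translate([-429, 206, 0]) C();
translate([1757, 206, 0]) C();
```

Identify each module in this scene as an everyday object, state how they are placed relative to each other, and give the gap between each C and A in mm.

A is a table. B is an open box. C is a stool. The open box is on top of the table. Four stools sit around the table at the −y, +y, −x, +x sides. The gap between each stool and the table is 80 mm.

Each stool's nearest face is 80 mm from the table's bounding box.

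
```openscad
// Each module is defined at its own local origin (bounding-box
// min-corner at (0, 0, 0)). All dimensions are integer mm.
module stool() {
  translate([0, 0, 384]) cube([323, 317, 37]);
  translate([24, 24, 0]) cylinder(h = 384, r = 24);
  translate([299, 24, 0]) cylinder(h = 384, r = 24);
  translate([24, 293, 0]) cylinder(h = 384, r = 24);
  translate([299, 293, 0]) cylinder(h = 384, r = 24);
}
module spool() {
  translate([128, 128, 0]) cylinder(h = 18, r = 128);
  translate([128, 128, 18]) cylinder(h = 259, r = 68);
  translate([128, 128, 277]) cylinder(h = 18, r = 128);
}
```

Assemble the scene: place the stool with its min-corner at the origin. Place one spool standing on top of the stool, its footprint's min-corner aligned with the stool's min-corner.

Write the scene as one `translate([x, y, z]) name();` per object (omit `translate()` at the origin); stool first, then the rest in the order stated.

stool();
translate([0, 0, 421]) spool();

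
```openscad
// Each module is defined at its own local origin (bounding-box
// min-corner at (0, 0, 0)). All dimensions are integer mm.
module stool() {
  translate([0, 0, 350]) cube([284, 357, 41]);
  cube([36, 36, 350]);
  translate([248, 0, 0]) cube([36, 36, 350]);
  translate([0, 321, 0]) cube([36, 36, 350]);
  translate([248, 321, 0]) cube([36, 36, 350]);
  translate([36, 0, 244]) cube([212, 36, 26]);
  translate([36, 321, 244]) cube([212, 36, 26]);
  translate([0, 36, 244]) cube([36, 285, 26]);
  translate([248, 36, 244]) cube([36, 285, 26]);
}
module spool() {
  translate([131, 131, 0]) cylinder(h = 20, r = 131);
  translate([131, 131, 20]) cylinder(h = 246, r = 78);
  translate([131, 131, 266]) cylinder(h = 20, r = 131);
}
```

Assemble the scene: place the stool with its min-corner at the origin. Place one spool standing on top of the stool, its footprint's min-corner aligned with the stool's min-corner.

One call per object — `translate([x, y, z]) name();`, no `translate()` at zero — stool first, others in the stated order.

stool();
translate([0, 0, 391]) spool();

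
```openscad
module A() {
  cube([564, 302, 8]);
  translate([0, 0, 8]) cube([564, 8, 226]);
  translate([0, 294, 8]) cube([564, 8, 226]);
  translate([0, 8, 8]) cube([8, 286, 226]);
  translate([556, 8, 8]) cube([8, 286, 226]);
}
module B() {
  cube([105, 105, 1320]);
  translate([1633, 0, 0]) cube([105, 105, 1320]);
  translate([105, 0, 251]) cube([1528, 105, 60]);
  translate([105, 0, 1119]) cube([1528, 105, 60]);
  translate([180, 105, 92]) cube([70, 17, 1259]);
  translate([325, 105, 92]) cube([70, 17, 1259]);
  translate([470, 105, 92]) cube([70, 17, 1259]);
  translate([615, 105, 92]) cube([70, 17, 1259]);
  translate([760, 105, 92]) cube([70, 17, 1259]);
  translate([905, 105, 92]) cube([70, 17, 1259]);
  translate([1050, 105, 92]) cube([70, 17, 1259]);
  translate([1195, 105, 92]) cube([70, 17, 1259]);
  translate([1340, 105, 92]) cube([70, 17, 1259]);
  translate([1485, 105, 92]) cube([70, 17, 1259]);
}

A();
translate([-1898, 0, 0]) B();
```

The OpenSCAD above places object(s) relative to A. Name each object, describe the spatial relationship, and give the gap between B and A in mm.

A is an open box. B is a fence section. The fence section is on the floor beside the open box on its −x side. The gap between the fence section and the open box is 160 mm.

The fence section's nearest face is 160 mm from the open box's −x face.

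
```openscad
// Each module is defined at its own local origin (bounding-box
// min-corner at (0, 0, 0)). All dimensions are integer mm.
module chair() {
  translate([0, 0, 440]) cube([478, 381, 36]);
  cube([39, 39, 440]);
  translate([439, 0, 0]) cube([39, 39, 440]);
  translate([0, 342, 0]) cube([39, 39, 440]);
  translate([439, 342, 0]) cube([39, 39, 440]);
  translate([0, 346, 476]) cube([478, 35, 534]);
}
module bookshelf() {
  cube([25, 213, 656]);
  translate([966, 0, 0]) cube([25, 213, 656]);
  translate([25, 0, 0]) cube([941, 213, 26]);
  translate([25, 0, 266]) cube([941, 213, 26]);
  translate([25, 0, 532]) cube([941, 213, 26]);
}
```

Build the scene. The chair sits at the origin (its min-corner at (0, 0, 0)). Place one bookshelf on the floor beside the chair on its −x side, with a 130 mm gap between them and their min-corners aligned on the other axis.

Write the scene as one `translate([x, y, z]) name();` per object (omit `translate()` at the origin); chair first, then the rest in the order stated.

chair();
translate([-1121, 0, 0]) bookshelf();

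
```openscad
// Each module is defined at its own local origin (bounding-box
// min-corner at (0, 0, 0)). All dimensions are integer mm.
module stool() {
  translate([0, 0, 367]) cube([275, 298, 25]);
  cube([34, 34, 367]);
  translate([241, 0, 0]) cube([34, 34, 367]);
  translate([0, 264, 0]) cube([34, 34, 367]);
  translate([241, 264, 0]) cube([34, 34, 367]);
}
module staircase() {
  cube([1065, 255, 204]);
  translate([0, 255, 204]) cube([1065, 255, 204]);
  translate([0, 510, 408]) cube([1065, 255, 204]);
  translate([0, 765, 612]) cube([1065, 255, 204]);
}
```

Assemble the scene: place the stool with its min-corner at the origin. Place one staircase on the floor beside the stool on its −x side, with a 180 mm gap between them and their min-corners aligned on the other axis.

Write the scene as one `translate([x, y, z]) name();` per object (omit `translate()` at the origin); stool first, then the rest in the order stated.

stool();
translate([-1245, 0, 0]) staircase();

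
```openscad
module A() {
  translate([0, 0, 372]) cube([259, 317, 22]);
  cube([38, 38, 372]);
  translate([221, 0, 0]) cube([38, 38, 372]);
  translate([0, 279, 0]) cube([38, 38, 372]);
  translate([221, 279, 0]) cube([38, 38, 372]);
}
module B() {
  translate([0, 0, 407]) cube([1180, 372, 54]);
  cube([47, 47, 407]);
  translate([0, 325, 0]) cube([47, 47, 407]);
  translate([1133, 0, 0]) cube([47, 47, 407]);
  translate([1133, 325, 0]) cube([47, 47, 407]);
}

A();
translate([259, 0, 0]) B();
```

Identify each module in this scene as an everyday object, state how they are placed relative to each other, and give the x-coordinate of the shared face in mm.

A is a stool. B is a bench. The bench is against the stool's +x side, with their −y faces flush. The x-coordinate of the shared face is 259 mm.

The stool's +x face and the bench's −x face are both at x = 259 mm.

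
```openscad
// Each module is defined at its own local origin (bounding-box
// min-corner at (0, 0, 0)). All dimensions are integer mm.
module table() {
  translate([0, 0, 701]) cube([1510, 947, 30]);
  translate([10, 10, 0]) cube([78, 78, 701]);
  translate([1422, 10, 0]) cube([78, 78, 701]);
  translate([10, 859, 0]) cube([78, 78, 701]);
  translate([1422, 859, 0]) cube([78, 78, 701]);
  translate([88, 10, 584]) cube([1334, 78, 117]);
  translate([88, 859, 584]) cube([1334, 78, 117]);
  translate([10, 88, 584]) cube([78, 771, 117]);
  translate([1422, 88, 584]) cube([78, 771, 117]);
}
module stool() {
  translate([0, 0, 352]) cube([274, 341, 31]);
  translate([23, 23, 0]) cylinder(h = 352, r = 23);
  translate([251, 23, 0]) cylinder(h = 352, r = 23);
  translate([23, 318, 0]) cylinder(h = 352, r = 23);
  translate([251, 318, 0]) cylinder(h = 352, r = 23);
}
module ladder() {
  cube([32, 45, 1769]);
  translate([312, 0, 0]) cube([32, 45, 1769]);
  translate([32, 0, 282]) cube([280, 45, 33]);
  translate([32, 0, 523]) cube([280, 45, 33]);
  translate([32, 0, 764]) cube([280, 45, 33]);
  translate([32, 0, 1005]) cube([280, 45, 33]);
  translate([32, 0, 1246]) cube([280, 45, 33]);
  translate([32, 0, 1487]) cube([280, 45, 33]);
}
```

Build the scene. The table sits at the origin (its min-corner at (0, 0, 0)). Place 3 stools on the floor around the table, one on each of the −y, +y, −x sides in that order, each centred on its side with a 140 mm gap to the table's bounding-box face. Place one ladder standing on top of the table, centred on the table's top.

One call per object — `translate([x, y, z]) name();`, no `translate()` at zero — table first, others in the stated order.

table();
translate([618, -481, 0]) stool();
translate([618, 1087, 0]) stool();
translate([-414, 303, 0]) stool();
translate([583, 451, 731]) ladder();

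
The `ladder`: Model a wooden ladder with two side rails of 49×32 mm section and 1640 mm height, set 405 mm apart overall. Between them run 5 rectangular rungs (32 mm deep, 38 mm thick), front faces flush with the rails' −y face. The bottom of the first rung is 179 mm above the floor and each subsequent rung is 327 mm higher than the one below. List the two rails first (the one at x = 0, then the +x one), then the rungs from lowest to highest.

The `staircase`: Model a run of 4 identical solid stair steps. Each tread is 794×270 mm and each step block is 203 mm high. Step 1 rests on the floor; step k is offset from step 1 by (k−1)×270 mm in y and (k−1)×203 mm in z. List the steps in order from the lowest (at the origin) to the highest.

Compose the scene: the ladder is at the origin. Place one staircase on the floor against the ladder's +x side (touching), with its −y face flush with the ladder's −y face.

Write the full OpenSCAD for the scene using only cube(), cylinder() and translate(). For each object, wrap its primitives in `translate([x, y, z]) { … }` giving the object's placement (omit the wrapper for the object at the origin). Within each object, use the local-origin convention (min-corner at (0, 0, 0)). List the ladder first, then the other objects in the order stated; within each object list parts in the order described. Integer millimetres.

cube([49, 32, 1640]);
translate([356, 0, 0]) cube([49, 32, 1640]);
translate([49, 0, 179]) cube([307, 32, 38]);
translate([49, 0, 506]) cube([307, 32, 38]);
translate([49, 0, 833]) cube([307, 32, 38]);
translate([49, 0, 1160]) cube([307, 32, 38]);
translate([49, 0, 1487]) cube([307, 32, 38]);
translate([405, 0, 0]) {
  cube([794, 270, 203]);
  translate([0, 270, 203]) cube([794, 270, 203]);
  translate([0, 540, 406]) cube([794, 270, 203]);
  translate([0, 810, 609]) cube([794, 270, 203]);
}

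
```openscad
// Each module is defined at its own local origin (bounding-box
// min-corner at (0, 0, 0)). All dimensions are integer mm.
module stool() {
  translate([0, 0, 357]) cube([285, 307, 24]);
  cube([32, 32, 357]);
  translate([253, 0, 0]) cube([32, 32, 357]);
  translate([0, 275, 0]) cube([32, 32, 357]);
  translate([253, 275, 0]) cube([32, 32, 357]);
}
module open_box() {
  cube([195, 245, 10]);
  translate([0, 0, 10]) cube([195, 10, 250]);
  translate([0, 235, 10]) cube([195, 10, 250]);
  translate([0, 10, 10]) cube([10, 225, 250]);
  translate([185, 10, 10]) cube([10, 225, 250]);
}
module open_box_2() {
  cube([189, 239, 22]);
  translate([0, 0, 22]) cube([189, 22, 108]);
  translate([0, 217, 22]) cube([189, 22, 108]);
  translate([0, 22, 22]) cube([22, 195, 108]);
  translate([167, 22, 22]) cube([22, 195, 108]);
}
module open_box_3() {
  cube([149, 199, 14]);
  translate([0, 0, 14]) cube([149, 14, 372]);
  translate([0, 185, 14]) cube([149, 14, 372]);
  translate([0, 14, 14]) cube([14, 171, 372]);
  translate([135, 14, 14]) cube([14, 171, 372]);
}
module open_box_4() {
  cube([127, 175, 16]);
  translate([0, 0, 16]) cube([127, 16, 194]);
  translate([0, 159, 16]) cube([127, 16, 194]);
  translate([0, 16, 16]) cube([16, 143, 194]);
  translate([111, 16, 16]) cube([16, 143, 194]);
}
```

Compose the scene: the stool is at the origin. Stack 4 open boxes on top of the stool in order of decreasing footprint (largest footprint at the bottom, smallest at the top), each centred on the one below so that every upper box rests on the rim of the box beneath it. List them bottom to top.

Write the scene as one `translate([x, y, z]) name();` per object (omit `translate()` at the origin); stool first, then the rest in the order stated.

stool();
translate([45, 31, 381]) open_box();
translate([48, 34, 641]) open_box_2();
translate([68, 54, 771]) open_box_3();
translate([79, 66, 1157]) open_box_4();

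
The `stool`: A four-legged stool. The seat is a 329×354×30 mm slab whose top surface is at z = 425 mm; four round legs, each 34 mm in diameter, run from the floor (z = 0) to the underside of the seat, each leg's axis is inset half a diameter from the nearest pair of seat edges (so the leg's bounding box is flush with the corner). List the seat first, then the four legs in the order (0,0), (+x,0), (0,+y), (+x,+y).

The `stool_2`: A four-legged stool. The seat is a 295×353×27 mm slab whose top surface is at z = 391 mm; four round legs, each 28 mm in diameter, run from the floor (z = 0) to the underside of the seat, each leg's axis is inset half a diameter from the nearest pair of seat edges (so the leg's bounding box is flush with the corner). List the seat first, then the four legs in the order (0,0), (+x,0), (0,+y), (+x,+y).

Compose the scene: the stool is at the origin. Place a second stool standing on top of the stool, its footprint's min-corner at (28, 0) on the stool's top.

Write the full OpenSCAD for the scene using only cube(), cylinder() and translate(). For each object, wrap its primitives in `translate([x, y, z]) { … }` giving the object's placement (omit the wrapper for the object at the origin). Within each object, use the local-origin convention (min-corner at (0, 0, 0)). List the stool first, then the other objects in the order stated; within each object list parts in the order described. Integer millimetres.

translate([0, 0, 395]) cube([329, 354, 30]);
translate([17, 17, 0]) cylinder(h = 395, r = 17);
translate([312, 17, 0]) cylinder(h = 395, r = 17);
translate([17, 337, 0]) cylinder(h = 395, r = 17);
translate([312, 337, 0]) cylinder(h = 395, r = 17);
translate([28, 0, 425]) {
  translate([0, 0, 364]) cube([295, 353, 27]);
  translate([14, 14, 0]) cylinder(h = 364, r = 14);
  translate([281, 14, 0]) cylinder(h = 364, r = 14);
  translate([14, 339, 0]) cylinder(h = 364, r = 14);
  translate([281, 339, 0]) cylinder(h = 364, r = 14);
}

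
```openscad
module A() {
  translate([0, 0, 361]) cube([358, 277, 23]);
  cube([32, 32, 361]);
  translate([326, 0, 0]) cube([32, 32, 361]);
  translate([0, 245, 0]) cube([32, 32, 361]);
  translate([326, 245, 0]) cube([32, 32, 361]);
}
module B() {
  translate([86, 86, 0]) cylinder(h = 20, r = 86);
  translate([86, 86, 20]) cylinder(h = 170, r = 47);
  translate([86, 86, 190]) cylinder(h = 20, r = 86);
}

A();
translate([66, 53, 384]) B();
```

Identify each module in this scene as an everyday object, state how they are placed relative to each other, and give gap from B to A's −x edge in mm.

A is a stool. B is a spool. The spool is on top of the stool. The gap from the spool to the stool's −x edge is 66 mm.

The spool's min-x is at 66; the stool's min-x is 0; gap = 66 mm.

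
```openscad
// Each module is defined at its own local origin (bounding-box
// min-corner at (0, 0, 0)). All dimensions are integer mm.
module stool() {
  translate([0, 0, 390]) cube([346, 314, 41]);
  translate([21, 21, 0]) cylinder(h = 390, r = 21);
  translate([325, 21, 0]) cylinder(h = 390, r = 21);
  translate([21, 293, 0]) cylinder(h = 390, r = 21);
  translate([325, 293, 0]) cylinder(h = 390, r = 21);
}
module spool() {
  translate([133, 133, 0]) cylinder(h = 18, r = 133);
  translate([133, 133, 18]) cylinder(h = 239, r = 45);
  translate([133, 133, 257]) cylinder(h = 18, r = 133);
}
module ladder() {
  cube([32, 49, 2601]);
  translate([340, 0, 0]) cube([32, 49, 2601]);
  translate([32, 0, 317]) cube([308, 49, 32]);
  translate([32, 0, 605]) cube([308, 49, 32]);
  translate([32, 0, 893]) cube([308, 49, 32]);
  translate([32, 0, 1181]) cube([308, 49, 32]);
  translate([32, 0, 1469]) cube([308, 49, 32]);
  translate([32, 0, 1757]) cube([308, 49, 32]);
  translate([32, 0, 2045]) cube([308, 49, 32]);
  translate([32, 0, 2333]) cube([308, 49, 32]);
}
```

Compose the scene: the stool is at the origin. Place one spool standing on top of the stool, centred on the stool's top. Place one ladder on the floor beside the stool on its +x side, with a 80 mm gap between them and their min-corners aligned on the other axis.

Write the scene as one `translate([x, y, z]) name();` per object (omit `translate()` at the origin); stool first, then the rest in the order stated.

stool();
translate([40, 24, 431]) spool();
translate([426, 0, 0]) ladder();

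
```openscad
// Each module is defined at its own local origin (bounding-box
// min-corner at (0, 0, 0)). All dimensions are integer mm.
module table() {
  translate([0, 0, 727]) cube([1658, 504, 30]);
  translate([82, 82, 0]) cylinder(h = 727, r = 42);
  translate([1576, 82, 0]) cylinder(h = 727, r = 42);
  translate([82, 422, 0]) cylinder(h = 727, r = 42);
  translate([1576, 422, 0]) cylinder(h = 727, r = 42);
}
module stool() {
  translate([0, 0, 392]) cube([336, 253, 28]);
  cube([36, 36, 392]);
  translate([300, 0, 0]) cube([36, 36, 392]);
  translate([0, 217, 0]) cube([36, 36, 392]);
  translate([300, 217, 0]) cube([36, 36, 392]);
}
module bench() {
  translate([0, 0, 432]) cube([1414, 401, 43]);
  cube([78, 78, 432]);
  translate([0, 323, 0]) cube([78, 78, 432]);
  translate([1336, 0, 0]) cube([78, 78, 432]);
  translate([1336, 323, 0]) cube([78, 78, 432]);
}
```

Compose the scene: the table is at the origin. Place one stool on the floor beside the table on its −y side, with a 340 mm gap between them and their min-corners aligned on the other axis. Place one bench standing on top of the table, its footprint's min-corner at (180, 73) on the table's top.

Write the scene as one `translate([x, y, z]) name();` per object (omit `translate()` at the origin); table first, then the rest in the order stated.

table();
translate([0, -593, 0]) stool();
translate([180, 73, 757]) bench();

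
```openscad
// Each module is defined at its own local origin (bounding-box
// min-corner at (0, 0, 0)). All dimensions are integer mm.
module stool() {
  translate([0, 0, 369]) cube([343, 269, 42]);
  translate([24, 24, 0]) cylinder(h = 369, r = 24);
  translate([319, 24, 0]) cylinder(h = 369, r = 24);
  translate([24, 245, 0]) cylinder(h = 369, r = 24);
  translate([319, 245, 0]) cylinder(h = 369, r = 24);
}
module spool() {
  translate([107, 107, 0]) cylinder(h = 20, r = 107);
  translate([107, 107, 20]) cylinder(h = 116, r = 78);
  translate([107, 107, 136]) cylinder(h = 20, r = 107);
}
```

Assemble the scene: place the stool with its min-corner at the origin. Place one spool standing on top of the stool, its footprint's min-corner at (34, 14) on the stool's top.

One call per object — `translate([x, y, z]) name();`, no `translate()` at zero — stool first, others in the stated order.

stool();
translate([34, 14, 411]) spool();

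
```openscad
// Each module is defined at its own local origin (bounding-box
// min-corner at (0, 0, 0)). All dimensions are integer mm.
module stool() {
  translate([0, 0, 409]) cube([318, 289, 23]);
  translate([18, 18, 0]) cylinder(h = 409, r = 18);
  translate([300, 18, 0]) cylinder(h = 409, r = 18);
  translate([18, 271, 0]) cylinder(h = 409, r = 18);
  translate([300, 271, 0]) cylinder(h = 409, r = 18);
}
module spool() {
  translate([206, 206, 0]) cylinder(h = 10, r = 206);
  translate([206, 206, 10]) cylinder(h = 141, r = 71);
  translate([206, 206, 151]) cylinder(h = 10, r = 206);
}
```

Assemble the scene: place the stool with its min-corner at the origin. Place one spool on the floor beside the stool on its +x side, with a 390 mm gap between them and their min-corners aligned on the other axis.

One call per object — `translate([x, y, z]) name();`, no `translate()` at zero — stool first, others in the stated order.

stool();
translate([708, 0, 0]) spool();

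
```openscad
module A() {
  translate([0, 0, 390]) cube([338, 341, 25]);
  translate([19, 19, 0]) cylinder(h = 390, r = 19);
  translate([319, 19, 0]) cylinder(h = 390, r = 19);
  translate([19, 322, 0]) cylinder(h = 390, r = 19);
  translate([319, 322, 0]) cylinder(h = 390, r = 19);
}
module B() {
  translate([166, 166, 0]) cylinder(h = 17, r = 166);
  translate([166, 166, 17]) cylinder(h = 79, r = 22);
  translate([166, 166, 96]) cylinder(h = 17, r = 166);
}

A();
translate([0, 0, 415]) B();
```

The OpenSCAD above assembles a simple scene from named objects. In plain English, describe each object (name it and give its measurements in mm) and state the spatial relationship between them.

A is a simple wooden stool: a rectangular seat 338 mm (x) by 341 mm (y), 25 mm thick, top face at z = 415 mm, on four round legs, each 38 mm in diameter. The legs rest on z = 0, each leg's axis is inset half a diameter from the nearest pair of seat edges (so the leg's bounding box is flush with the corner).

B is a spool: two coaxial disc flanges of radius 166 mm and thickness 17 mm, joined by a core cylinder of radius 22 mm and height 79 mm. The lower flange rests on z = 0 and the three cylinders share a vertical axis.

The spool is on top of the stool.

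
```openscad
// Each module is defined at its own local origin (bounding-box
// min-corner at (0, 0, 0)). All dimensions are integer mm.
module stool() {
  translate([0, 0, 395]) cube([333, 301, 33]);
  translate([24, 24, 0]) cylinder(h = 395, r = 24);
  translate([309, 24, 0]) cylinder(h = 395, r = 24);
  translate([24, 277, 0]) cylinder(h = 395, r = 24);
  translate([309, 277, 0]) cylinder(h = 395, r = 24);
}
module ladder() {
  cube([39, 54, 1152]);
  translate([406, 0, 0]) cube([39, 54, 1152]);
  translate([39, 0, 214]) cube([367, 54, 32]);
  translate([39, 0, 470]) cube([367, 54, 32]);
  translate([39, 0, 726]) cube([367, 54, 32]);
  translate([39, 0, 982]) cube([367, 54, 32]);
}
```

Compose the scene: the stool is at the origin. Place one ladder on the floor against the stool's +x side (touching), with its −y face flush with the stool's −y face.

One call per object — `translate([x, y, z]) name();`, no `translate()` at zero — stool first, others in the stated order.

stool();
translate([333, 0, 0]) ladder();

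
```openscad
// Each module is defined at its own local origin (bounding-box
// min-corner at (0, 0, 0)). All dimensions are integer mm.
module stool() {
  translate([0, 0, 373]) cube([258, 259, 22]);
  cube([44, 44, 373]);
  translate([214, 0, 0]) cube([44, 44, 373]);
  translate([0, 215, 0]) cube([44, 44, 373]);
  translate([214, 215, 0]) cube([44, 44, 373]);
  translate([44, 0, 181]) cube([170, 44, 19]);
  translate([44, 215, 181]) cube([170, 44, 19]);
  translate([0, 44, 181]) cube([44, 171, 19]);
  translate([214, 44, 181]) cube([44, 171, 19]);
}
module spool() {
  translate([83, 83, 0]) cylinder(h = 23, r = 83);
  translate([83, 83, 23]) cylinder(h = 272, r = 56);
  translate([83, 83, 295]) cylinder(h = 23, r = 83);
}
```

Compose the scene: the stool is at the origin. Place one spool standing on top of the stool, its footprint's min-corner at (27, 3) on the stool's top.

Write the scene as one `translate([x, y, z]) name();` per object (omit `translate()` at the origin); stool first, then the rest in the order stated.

stool();
translate([27, 3, 395]) spool();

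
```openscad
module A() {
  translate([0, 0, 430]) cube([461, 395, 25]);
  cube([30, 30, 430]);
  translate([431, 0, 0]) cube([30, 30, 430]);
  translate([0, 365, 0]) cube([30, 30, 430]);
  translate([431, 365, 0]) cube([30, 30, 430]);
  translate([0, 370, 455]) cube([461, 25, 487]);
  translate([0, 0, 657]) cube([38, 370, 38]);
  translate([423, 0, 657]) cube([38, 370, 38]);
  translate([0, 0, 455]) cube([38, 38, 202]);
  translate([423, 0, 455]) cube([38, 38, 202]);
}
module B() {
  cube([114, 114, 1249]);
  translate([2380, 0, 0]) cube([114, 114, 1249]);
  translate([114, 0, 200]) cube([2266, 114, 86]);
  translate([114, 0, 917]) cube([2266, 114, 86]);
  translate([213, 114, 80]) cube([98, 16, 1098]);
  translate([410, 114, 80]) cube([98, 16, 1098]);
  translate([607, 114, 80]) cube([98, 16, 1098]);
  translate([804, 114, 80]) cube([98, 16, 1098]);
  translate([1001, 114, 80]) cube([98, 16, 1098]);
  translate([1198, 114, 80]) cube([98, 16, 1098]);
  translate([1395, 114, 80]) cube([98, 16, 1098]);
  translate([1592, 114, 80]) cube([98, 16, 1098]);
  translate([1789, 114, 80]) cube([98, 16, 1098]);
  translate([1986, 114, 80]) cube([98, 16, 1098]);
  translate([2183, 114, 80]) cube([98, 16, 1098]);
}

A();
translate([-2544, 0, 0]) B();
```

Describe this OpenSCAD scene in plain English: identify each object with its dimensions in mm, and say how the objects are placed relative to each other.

A is a chair. The seat is a 461×395×25 mm slab with its top at z = 455 mm, on four 30×30 mm corner legs (flush with the seat edges, standing on z = 0). A flat backrest 25 mm thick, 487 mm tall, spans the full seat width and rises from the seat top along its +y edge, rear face flush with the rear of the seat. Two armrests of 38×38 mm section run along each side from the seat's front edge to the front of the backrest, top faces 240 mm above the seat top and outer faces flush with the seat's x-edges; a 38×38 mm post under the front of each armrest stands on the seat at the front corner.

B is a fence section. Two 114×114 mm posts, 1249 mm tall, stand on the floor with a clear span of 2266 mm between their inner faces. Two horizontal rails of 114×86 mm section span the gap between the posts with their undersides at z = 200 mm and z = 917 mm, flush with the posts' −y face. 11 pickets, each 98 mm wide, 16 mm thick and 1098 mm tall, are fixed to the +y face of the rails with their bottoms at z = 80 mm, evenly spaced across the span with equal gaps (rounded down to the nearest mm) at the −x end and between each pair — any rounding remainder accumulates at the +x end.

The fence section is on the floor beside the chair on its −x side.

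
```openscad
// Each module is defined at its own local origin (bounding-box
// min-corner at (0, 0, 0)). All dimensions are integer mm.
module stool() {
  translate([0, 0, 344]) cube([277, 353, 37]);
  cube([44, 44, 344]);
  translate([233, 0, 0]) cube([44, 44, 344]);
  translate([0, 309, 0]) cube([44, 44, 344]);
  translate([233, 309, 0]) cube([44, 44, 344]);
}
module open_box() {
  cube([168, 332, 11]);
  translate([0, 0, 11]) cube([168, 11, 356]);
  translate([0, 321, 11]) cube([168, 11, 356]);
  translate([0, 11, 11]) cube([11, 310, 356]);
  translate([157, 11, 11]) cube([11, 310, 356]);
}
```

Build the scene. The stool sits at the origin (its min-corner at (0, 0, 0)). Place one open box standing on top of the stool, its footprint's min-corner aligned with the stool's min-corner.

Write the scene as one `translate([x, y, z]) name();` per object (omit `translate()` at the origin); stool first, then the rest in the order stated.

stool();
translate([0, 0, 381]) open_box();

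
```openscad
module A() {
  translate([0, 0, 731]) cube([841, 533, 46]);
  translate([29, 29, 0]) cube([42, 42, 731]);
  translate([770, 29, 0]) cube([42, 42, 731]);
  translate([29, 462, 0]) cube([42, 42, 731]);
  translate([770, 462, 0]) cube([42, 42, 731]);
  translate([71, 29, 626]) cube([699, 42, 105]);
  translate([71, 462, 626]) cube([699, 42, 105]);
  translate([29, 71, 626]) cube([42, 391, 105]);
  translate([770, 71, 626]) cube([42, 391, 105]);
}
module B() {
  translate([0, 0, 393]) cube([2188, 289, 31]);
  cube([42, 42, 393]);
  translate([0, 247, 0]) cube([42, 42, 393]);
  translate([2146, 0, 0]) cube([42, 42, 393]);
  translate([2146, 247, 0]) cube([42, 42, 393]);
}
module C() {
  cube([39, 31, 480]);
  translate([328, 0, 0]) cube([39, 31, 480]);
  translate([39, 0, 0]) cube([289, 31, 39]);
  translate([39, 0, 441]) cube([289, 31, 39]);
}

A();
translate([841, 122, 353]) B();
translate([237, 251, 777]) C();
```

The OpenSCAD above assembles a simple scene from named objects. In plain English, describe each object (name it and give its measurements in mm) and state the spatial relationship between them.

A is a rectangular dining table. The top is 841×533×46 mm with its upper surface at z = 777 mm. It stands on four 42×42 mm square legs, each inset 29 mm from the nearest pair of top edges, running from the floor to the underside of the top. Four apron rails, 42 mm thick and 105 mm tall, run between adjacent legs with their top edges flush with the underside of the top and their outer faces flush with the legs' outer faces.

B is a long wooden bench with a 2188 mm (x) × 289 mm (y) seat, 31 mm thick, its top surface 424 mm above the floor. Four 42 mm square legs at the seat corners, flush with the edges, run from z = 0 to the seat underside.

C is a picture frame with a 289×402 mm rectangular opening (x by z) and a uniform 39 mm border on every side. Frame depth is 31 mm along y. It is built from two vertical stiles running the full outside height and two horizontal rails spanning the gap between the stiles.

The bench is beside the table with their tops flush at z = 777. The picture frame is on top of the table, centred.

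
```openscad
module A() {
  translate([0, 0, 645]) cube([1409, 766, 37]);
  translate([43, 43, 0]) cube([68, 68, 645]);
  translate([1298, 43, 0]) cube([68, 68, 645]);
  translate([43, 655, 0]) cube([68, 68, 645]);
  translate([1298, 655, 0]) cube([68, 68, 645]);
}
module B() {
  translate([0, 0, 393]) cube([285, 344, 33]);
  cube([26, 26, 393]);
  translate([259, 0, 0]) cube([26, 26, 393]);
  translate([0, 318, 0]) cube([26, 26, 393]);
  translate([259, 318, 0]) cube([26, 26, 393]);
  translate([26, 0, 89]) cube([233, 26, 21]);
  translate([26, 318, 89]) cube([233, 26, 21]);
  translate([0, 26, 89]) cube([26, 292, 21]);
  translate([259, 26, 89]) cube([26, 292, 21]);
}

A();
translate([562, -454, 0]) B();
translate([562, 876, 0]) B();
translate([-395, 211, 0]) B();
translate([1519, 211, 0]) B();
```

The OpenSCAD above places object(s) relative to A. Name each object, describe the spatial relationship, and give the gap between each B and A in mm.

A is a table. B is a stool. Four stools sit around the table at the −y, +y, −x, +x sides. The gap between each stool and the table is 110 mm.

Each stool's nearest face is 110 mm from the table's bounding box.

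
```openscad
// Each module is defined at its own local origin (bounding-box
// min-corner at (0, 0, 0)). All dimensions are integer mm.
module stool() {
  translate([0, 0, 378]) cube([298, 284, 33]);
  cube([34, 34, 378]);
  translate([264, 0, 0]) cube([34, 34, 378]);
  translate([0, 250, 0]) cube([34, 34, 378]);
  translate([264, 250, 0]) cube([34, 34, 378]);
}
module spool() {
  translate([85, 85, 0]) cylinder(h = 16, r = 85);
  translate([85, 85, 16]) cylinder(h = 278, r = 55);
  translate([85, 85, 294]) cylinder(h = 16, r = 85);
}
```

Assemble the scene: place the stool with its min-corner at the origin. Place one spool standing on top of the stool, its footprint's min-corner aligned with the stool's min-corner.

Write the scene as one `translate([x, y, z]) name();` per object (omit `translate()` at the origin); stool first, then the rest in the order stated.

stool();
translate([0, 0, 411]) spool();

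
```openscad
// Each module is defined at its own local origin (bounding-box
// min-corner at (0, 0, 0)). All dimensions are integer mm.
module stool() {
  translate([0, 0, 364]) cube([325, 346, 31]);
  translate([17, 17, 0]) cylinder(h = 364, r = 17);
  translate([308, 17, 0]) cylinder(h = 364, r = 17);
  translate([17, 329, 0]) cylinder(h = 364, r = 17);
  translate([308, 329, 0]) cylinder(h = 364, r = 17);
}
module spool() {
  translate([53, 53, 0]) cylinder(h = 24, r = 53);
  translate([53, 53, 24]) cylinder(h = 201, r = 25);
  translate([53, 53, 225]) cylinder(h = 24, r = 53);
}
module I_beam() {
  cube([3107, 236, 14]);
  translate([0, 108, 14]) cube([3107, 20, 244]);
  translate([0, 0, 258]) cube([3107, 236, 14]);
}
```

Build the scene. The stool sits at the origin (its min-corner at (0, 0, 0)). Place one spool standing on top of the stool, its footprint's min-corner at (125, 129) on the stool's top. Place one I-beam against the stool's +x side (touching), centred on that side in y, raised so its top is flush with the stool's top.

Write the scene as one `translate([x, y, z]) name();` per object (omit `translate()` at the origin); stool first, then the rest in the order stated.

stool();
translate([125, 129, 395]) spool();
translate([325, 55, 123]) I_beam();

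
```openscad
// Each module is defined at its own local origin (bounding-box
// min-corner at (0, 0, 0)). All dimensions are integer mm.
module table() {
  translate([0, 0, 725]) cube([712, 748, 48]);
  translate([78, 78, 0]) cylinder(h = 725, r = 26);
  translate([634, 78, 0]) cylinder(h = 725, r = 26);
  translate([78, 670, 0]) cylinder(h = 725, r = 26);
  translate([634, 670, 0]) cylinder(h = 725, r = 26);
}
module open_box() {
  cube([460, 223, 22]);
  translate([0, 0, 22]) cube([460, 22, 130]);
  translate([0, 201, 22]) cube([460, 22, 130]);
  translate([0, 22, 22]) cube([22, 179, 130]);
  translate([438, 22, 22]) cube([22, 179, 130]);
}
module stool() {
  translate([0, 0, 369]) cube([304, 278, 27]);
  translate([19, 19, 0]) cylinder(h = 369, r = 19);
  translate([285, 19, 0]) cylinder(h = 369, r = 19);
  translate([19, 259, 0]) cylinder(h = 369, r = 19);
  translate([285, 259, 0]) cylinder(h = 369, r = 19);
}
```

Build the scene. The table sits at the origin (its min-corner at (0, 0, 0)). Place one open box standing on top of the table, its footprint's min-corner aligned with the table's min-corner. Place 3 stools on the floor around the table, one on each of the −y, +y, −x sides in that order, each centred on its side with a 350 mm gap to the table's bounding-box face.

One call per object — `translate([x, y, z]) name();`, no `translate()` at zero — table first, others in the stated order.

table();
translate([0, 0, 773]) open_box();
translate([204, -628, 0]) stool();
translate([204, 1098, 0]) stool();
translate([-654, 235, 0]) stool();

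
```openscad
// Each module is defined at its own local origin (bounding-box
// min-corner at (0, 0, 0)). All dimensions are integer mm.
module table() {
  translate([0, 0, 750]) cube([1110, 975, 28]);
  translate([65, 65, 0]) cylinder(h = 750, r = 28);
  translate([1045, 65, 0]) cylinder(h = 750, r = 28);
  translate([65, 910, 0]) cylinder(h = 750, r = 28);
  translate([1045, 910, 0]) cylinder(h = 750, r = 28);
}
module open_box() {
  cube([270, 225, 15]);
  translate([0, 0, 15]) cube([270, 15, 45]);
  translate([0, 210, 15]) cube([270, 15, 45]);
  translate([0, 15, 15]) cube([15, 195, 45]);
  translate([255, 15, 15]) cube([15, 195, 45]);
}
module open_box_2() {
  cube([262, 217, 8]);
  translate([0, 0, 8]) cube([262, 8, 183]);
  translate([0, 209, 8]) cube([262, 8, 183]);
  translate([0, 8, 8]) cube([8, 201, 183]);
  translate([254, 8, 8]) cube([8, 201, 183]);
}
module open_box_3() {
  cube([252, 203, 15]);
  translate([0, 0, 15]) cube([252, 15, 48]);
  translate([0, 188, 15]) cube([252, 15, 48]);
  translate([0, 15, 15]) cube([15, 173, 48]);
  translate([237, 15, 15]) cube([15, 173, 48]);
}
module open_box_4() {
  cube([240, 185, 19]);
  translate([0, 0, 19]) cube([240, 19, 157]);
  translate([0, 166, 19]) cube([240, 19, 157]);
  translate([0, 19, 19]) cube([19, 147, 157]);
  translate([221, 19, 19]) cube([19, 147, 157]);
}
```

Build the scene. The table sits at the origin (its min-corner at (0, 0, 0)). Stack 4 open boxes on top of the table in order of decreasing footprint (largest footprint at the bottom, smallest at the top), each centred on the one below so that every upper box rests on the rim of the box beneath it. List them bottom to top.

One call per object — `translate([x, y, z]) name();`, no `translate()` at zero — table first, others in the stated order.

table();
translate([420, 375, 778]) open_box();
translate([424, 379, 838]) open_box_2();
translate([429, 386, 1029]) open_box_3();
translate([435, 395, 1092]) open_box_4();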